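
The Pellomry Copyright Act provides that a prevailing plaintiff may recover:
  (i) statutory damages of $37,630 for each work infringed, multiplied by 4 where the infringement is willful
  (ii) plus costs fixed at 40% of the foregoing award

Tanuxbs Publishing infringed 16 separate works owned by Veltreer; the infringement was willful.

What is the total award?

$3,371,648

Statutory damages: 16 × $37,630 = $602,080
Multiplied by 4: 4 × $602,080 = $2,408,320
Costs: 40% of $2,408,320 = $963,328
Award plus costs: $2,408,320 + $963,328 = $3,371,648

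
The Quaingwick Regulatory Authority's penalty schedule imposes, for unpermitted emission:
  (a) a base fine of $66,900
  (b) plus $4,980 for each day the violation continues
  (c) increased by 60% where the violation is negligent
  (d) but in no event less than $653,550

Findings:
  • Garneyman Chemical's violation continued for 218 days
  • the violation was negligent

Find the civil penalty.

Per-day component: 218 × $4,980 = $1,085,640
Base plus per-day: $66,900 + $1,085,640 = $1,152,540
Enhancement: 60% of $1,152,540 = $691,524
Enhanced fine: $1,152,540 + $691,524 = $1,844,064
Minimum $653,550: $1,844,064 meets the minimum, no increase.

Civil penalty: $1,844,064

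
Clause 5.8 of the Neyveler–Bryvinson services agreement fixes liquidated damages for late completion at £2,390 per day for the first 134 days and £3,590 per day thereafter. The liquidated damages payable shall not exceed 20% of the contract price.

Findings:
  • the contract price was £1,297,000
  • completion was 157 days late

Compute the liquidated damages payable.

First 134 days: 134 × £2,390 = £320,260
Remaining days: (157 − 134) × £3,590 = £82,570
Accrued per-day damages: £320,260 + £82,570 = £402,830
Cap: 20% of £1,297,000 = £259,400
Cap at £259,400: £402,830 exceeds the cap → £259,400

Liquidated damages: £259,400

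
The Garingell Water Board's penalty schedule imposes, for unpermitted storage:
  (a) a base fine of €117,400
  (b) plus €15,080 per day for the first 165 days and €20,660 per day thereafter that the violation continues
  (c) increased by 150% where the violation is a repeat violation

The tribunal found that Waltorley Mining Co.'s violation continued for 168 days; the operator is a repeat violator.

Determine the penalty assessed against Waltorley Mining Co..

€6,668,950

First 165 days: 165 × €15,080 = €2,488,200
Remaining days: (168 − 165) × €20,660 = €61,980
Per-day component: €2,488,200 + €61,980 = €2,550,180
Base plus per-day: €117,400 + €2,550,180 = €2,667,580
Enhancement: 150% of €2,667,580 = €4,001,370
Enhanced fine: €2,667,580 + €4,001,370 = €6,668,950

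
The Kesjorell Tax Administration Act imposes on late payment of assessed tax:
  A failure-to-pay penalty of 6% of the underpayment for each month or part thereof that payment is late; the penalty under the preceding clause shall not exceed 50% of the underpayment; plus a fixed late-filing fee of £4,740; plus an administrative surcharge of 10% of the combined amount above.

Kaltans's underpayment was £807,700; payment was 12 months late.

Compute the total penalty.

£449,449

Accrued rate: 6% × 12 = 72%, capped at 50% → 50%
Failure-to-pay penalty: 50% of £807,700 = £403,850
Penalty before surcharge: £403,850 + £4,740 = £408,590
Administrative surcharge: 10% of £408,590 = £40,859
Total penalty: £408,590 + £40,859 = £449,449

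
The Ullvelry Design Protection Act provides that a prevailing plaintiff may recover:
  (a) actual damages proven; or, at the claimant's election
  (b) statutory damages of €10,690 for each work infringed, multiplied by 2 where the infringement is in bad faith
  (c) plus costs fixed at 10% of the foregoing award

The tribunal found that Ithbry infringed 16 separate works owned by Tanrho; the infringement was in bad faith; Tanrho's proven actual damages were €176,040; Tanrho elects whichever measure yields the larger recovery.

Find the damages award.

€376,288

Statutory damages: 16 × €10,690 = €171,040
Doubled: 2 × €171,040 = €342,080
Greater of actual damages (€176,040) or enhanced statutory damages (€342,080): €342,080
Costs: 10% of €342,080 = €34,208
Award plus costs: €342,080 + €34,208 = €376,288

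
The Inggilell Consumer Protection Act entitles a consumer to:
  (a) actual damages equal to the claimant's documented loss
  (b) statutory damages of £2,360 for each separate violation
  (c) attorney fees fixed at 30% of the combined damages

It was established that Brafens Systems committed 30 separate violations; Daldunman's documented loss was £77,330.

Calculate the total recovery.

£192,569

Statutory damages: 30 × £2,360 = £70,800
Combined damages: £77,330 + £70,800 = £148,130
Attorney fees: 30% of £148,130 = £44,439
Total recovery: £148,130 + £44,439 = £192,569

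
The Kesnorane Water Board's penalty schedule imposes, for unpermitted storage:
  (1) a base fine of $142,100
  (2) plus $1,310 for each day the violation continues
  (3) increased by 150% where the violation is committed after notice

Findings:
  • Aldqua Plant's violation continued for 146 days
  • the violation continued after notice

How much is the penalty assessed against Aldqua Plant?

$833,400

Per-day component: 146 × $1,310 = $191,260
Base plus per-day: $142,100 + $191,260 = $333,360
Enhancement: 150% of $333,360 = $500,040
Enhanced fine: $333,360 + $500,040 = $833,400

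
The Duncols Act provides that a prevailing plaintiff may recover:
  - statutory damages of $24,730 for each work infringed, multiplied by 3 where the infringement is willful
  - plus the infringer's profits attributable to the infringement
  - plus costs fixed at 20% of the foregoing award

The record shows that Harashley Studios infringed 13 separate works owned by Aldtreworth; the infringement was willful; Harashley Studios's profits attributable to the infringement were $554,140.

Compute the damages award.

Statutory damages: 13 × $24,730 = $321,490
Trebled: 3 × $321,490 = $964,470
Combined award: $964,470 + $554,140 = $1,518,610
Costs: 20% of $1,518,610 = $303,722
Award plus costs: $1,518,610 + $303,722 = $1,822,332

$1,822,332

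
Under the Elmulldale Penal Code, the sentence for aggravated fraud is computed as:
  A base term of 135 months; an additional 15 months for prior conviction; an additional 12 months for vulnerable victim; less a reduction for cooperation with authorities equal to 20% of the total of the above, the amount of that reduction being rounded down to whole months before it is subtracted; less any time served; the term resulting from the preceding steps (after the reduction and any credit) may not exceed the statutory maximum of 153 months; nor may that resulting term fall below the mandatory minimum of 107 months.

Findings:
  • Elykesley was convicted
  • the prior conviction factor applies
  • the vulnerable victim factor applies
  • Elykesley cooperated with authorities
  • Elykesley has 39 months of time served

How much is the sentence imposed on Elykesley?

Prior conviction enhancement: +15 months
Vulnerable victim enhancement: +12 months
Adjusted term: 135 months + 15 months + 12 months = 162 months
Cooperation with authorities reduction: 20% of 162 months = 32 months (rounded down)
After reduction: 162 − 32 = 130 months
Less time served: 130 months − 39 months = 91 months
Cap at 153 months: 91 months is within the cap, no reduction.
Minimum 107 months: 91 months is below the minimum → 107 months

Sentence: 107 months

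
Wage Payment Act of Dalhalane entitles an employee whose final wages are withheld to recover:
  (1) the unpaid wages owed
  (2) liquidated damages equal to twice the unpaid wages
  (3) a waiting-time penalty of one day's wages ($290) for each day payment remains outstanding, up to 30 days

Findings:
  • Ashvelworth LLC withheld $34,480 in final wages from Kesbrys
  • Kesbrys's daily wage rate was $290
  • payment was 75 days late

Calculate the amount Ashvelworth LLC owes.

$112,140

Doubled: 2 × $34,480 = $68,960
Penalty days: min(75, 30) = 30
Waiting-time penalty: 30 × $290 = $8,700
Total award: $34,480 + $68,960 + $8,700 = $112,140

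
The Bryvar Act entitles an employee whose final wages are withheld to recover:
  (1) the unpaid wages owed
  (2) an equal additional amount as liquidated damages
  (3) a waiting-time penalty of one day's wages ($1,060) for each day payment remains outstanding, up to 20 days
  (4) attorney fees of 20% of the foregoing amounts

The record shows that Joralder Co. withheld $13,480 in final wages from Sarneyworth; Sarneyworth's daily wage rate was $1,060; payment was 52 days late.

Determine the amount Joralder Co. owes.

Liquidated damages (equal amount): $13,480
Penalty days: min(52, 20) = 20
Waiting-time penalty: 20 × $1,060 = $21,200
Subtotal: $13,480 + $13,480 + $21,200 = $48,160
Attorney fees: 20% of $48,160 = $9,632
Total award: $48,160 + $9,632 = $57,792

$57,792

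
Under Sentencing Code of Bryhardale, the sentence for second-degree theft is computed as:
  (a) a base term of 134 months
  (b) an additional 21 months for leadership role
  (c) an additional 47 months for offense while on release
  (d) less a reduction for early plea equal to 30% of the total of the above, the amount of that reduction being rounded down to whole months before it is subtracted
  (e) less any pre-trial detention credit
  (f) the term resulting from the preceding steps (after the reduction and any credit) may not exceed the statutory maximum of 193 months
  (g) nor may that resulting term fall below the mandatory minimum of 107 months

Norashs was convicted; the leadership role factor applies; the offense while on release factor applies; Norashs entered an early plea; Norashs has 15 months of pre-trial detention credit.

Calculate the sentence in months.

Leadership role enhancement: +21 months
Offense while on release enhancement: +47 months
Adjusted term: 134 months + 21 months + 47 months = 202 months
Early plea reduction: 30% of 202 months = 60 months (rounded down)
After reduction: 202 − 60 = 142 months
Less pre-trial detention credit: 142 months − 15 months = 127 months
Cap at 193 months: 127 months is within the cap, no reduction.
Minimum 107 months: 127 months meets the minimum, no increase.

127 months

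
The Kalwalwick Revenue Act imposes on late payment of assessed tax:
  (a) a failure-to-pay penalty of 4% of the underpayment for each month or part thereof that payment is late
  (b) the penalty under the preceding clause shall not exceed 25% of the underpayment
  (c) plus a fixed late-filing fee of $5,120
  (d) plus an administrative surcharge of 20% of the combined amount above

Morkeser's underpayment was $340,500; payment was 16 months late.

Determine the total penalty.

Penalty: $108,294

Accrued rate: 4% × 16 = 64%, capped at 25% → 25%
Failure-to-pay penalty: 25% of $340,500 = $85,125
Penalty before surcharge: $85,125 + $5,120 = $90,245
Administrative surcharge: 20% of $90,245 = $18,049
Total penalty: $90,245 + $18,049 = $108,294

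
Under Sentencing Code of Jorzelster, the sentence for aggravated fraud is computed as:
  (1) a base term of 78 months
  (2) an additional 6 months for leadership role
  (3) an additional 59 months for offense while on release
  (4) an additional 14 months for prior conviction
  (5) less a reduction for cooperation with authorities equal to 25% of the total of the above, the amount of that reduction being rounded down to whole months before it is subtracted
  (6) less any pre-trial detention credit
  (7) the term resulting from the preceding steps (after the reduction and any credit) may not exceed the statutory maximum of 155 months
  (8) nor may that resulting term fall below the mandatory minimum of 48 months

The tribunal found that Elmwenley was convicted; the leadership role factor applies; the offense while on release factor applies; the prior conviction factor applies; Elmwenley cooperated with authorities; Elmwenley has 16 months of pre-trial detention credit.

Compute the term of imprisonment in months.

Leadership role enhancement: +6 months
Offense while on release enhancement: +59 months
Prior conviction enhancement: +14 months
Adjusted term: 78 months + 6 months + 59 months + 14 months = 157 months
Cooperation with authorities reduction: 25% of 157 months = 39 months (rounded down)
After reduction: 157 − 39 = 118 months
Less pre-trial detention credit: 118 months − 16 months = 102 months
Cap at 155 months: 102 months is within the cap, no reduction.
Minimum 48 months: 102 months meets the minimum, no increase.

102 months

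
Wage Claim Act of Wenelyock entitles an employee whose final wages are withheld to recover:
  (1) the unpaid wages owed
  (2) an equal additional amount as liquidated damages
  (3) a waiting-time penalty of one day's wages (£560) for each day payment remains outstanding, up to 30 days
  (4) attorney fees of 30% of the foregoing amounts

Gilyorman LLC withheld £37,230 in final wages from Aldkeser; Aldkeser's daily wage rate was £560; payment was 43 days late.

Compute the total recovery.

Liquidated damages (equal amount): £37,230
Penalty days: min(43, 30) = 30
Waiting-time penalty: 30 × £560 = £16,800
Subtotal: £37,230 + £37,230 + £16,800 = £91,260
Attorney fees: 30% of £91,260 = £27,378
Total award: £91,260 + £27,378 = £118,638

£118,638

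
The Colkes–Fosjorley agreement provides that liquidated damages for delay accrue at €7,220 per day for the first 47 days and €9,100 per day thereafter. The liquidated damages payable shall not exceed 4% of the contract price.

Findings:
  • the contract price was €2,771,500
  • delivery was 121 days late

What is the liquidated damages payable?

First 47 days: 47 × €7,220 = €339,340
Remaining days: (121 − 47) × €9,100 = €673,400
Accrued per-day damages: €339,340 + €673,400 = €1,012,740
Cap: 4% of €2,771,500 = €110,860
Cap at €110,860: €1,012,740 exceeds the cap → €110,860

Liquidated damages: €110,860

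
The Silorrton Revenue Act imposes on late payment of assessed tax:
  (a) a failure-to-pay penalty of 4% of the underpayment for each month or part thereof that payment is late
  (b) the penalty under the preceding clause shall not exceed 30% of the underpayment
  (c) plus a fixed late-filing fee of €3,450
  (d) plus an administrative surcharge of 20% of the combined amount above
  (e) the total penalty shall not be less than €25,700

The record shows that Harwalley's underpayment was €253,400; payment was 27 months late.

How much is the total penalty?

€95,364

Accrued rate: 4% × 27 = 108%, capped at 30% → 30%
Failure-to-pay penalty: 30% of €253,400 = €76,020
Penalty before surcharge: €76,020 + €3,450 = €79,470
Administrative surcharge: 20% of €79,470 = €15,894
Total penalty: €79,470 + €15,894 = €95,364
Minimum €25,700: €95,364 meets the minimum, no increase.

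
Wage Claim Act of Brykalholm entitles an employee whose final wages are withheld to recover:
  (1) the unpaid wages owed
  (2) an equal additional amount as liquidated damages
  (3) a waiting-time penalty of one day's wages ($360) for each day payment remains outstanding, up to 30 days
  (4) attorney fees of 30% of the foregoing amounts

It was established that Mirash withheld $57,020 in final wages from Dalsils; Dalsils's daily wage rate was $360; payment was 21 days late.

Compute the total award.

Liquidated damages (equal amount): $57,020
Penalty days: min(21, 30) = 21
Waiting-time penalty: 21 × $360 = $7,560
Subtotal: $57,020 + $57,020 + $7,560 = $121,600
Attorney fees: 30% of $121,600 = $36,480
Total award: $121,600 + $36,480 = $158,080

$158,080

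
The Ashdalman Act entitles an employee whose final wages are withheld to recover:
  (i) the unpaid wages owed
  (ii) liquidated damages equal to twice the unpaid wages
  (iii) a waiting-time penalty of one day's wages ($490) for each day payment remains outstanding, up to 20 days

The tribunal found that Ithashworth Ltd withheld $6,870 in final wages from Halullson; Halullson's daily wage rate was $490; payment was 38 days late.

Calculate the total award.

Doubled: 2 × $6,870 = $13,740
Penalty days: min(38, 20) = 20
Waiting-time penalty: 20 × $490 = $9,800
Total award: $6,870 + $13,740 + $9,800 = $30,410

Total award: $30,410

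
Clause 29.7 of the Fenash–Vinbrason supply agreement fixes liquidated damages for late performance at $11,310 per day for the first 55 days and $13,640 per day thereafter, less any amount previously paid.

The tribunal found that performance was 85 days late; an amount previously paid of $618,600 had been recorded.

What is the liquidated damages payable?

First 55 days: 55 × $11,310 = $622,050
Remaining days: (85 − 55) × $13,640 = $409,200
Accrued per-day damages: $622,050 + $409,200 = $1,031,250
Less amount previously paid: $1,031,250 − $618,600 = $412,650

$412,650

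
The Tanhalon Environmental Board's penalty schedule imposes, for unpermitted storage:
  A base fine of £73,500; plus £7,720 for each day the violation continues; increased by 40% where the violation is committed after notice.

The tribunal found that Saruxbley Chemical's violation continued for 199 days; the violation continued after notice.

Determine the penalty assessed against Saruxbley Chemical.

Per-day component: 199 × £7,720 = £1,536,280
Base plus per-day: £73,500 + £1,536,280 = £1,609,780
Enhancement: 40% of £1,609,780 = £643,912
Enhanced fine: £1,609,780 + £643,912 = £2,253,692

£2,253,692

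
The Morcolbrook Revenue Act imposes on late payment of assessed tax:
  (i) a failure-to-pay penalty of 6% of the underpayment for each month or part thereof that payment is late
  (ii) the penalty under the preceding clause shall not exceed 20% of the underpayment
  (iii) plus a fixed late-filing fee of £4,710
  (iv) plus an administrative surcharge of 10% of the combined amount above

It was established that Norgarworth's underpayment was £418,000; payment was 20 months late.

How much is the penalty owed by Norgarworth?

Accrued rate: 6% × 20 = 120%, capped at 20% → 20%
Failure-to-pay penalty: 20% of £418,000 = £83,600
Penalty before surcharge: £83,600 + £4,710 = £88,310
Administrative surcharge: 10% of £88,310 = £8,831
Total penalty: £88,310 + £8,831 = £97,141

£97,141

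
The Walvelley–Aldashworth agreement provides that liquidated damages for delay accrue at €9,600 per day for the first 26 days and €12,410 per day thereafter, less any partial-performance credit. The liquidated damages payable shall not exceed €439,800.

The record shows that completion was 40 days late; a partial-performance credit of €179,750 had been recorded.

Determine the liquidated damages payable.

€243,590

First 26 days: 26 × €9,600 = €249,600
Remaining days: (40 − 26) × €12,410 = €173,740
Accrued per-day damages: €249,600 + €173,740 = €423,340
Less partial-performance credit: €423,340 − €179,750 = €243,590
Cap at €439,800: €243,590 is within the cap, no reduction.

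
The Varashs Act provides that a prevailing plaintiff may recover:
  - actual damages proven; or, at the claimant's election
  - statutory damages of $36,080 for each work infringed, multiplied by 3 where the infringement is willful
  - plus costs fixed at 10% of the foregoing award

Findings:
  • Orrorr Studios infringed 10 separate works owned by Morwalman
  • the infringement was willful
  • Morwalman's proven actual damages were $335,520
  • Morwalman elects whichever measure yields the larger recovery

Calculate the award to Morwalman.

Statutory damages: 10 × $36,080 = $360,800
Trebled: 3 × $360,800 = $1,082,400
Greater of actual damages ($335,520) or enhanced statutory damages ($1,082,400): $1,082,400
Costs: 10% of $1,082,400 = $108,240
Award plus costs: $1,082,400 + $108,240 = $1,190,640

$1,190,640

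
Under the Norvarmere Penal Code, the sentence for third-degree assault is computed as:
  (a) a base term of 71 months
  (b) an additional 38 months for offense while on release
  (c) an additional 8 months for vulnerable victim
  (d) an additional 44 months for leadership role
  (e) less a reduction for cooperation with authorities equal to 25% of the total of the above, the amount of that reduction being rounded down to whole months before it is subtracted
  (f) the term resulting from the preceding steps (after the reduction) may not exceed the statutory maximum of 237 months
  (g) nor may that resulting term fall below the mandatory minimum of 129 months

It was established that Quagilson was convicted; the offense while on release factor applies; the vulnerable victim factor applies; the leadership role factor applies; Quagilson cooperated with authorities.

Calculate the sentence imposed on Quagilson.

Offense while on release enhancement: +38 months
Vulnerable victim enhancement: +8 months
Leadership role enhancement: +44 months
Adjusted term: 71 months + 38 months + 8 months + 44 months = 161 months
Cooperation with authorities reduction: 25% of 161 months = 40 months (rounded down)
After reduction: 161 − 40 = 121 months
Cap at 237 months: 121 months is within the cap, no reduction.
Minimum 129 months: 121 months is below the minimum → 129 months

Sentence: 129 months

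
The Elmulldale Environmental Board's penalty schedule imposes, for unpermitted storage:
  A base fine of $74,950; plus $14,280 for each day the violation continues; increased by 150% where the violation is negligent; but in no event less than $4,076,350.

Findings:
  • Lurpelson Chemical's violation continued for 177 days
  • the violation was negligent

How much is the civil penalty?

Per-day component: 177 × $14,280 = $2,527,560
Base plus per-day: $74,950 + $2,527,560 = $2,602,510
Enhancement: 150% of $2,602,510 = $3,903,765
Enhanced fine: $2,602,510 + $3,903,765 = $6,506,275
Minimum $4,076,350: $6,506,275 meets the minimum, no increase.

$6,506,275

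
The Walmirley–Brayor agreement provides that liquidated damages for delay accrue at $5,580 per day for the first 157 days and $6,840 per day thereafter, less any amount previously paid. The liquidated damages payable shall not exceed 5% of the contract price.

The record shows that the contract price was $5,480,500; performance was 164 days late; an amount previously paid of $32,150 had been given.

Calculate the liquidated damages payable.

$274,025

First 157 days: 157 × $5,580 = $876,060
Remaining days: (164 − 157) × $6,840 = $47,880
Accrued per-day damages: $876,060 + $47,880 = $923,940
Less amount previously paid: $923,940 − $32,150 = $891,790
Cap: 5% of $5,480,500 = $274,025
Cap at $274,025: $891,790 exceeds the cap → $274,025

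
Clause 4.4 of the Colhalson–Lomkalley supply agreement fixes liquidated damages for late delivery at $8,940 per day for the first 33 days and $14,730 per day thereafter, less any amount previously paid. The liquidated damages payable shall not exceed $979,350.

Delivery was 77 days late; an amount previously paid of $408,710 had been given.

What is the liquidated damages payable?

First 33 days: 33 × $8,940 = $295,020
Remaining days: (77 − 33) × $14,730 = $648,120
Accrued per-day damages: $295,020 + $648,120 = $943,140
Less amount previously paid: $943,140 − $408,710 = $534,430
Cap at $979,350: $534,430 is within the cap, no reduction.

Liquidated damages: $534,430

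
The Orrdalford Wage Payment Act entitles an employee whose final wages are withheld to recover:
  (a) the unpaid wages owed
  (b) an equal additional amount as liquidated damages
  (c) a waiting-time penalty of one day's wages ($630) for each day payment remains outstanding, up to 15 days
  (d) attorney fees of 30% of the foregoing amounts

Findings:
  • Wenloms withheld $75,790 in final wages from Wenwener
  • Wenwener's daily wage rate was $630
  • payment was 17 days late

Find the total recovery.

$209,339

Liquidated damages (equal amount): $75,790
Penalty days: min(17, 15) = 15
Waiting-time penalty: 15 × $630 = $9,450
Subtotal: $75,790 + $75,790 + $9,450 = $161,030
Attorney fees: 30% of $161,030 = $48,309
Total award: $161,030 + $48,309 = $209,339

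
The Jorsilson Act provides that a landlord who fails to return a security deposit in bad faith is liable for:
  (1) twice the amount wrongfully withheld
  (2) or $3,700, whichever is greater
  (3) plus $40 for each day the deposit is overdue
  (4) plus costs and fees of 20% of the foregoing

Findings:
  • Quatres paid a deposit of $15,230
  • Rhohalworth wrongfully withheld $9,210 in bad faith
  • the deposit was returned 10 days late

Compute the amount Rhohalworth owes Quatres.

Recovery: $22,584

Doubled: 2 × $9,210 = $18,420
Minimum $3,700: $18,420 meets the minimum, no increase.
Late-return penalty: 10 × $40 = $400
Damages plus late penalty: $18,420 + $400 = $18,820
Costs and fees: 20% of $18,820 = $3,764
Total recovery: $18,820 + $3,764 = $22,584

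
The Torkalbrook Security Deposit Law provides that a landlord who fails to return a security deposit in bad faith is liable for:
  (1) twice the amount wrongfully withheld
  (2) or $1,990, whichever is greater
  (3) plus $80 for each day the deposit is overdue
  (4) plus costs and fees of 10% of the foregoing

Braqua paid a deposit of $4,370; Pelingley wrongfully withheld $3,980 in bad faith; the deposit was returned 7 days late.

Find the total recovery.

$9,372

Doubled: 2 × $3,980 = $7,960
Minimum $1,990: $7,960 meets the minimum, no increase.
Late-return penalty: 7 × $80 = $560
Damages plus late penalty: $7,960 + $560 = $8,520
Costs and fees: 10% of $8,520 = $852
Total recovery: $8,520 + $852 = $9,372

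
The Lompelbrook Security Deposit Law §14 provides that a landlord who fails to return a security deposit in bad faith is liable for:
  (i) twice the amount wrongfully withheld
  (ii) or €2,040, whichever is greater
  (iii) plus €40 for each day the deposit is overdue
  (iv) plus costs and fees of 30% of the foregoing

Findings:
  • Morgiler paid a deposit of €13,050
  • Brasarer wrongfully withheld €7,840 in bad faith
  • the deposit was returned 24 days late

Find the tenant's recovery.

Doubled: 2 × €7,840 = €15,680
Minimum €2,040: €15,680 meets the minimum, no increase.
Late-return penalty: 24 × €40 = €960
Damages plus late penalty: €15,680 + €960 = €16,640
Costs and fees: 30% of €16,640 = €4,992
Total recovery: €16,640 + €4,992 = €21,632

Recovery: €21,632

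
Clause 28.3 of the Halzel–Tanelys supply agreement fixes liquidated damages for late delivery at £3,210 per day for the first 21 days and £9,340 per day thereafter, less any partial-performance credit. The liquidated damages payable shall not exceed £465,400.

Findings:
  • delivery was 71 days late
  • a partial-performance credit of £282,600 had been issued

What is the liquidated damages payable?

First 21 days: 21 × £3,210 = £67,410
Remaining days: (71 − 21) × £9,340 = £467,000
Accrued per-day damages: £67,410 + £467,000 = £534,410
Less partial-performance credit: £534,410 − £282,600 = £251,810
Cap at £465,400: £251,810 is within the cap, no reduction.

£251,810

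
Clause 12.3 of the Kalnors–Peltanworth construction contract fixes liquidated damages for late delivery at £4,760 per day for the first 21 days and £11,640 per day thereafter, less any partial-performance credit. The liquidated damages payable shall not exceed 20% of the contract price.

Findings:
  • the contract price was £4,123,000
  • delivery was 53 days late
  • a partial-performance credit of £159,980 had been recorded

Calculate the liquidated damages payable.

First 21 days: 21 × £4,760 = £99,960
Remaining days: (53 − 21) × £11,640 = £372,480
Accrued per-day damages: £99,960 + £372,480 = £472,440
Less partial-performance credit: £472,440 − £159,980 = £312,460
Cap: 20% of £4,123,000 = £824,600
Cap at £824,600: £312,460 is within the cap, no reduction.

£312,460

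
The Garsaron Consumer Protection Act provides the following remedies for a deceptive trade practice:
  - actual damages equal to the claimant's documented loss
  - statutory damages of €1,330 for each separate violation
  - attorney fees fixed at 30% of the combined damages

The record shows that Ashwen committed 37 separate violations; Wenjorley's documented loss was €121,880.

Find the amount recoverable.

€222,417

Statutory damages: 37 × €1,330 = €49,210
Combined damages: €121,880 + €49,210 = €171,090
Attorney fees: 30% of €171,090 = €51,327
Total recovery: €171,090 + €51,327 = €222,417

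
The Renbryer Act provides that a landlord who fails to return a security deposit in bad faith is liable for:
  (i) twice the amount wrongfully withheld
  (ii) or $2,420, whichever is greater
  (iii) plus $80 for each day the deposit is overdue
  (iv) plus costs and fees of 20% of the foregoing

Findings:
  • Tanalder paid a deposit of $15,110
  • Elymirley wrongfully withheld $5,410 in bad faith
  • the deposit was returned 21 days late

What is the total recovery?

$15,000

Doubled: 2 × $5,410 = $10,820
Minimum $2,420: $10,820 meets the minimum, no increase.
Late-return penalty: 21 × $80 = $1,680
Damages plus late penalty: $10,820 + $1,680 = $12,500
Costs and fees: 20% of $12,500 = $2,500
Total recovery: $12,500 + $2,500 = $15,000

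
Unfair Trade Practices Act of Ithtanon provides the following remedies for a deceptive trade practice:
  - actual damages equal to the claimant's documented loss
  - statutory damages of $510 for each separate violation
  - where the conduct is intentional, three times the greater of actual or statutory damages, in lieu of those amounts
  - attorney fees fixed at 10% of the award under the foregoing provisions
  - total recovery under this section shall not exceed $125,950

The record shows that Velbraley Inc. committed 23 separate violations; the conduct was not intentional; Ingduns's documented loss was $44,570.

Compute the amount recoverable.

$61,930

Statutory damages: 23 × $510 = $11,730
Conduct not intentional: the in-lieu enhancement does not apply.
Actual plus statutory damages: $44,570 + $11,730 = $56,300
Attorney fees: 10% of $56,300 = $5,630
Total before cap: $56,300 + $5,630 = $61,930
Cap at $125,950: $61,930 is within the cap, no reduction.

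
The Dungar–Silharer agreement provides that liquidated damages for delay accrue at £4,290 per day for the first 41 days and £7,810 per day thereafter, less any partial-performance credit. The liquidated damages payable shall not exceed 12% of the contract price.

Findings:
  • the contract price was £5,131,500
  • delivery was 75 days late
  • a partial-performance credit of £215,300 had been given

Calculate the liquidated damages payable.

First 41 days: 41 × £4,290 = £175,890
Remaining days: (75 − 41) × £7,810 = £265,540
Accrued per-day damages: £175,890 + £265,540 = £441,430
Less partial-performance credit: £441,430 − £215,300 = £226,130
Cap: 12% of £5,131,500 = £615,780
Cap at £615,780: £226,130 is within the cap, no reduction.

Liquidated damages: £226,130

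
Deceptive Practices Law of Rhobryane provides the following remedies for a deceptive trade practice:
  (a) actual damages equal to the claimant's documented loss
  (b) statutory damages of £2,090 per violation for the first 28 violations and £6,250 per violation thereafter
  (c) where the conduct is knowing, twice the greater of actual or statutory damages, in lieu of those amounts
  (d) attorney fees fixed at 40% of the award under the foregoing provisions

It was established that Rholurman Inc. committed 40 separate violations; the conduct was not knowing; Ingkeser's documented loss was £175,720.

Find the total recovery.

£432,936

First 28 violations: 28 × £2,090 = £58,520
Remaining violations: (40 − 28) × £6,250 = £75,000
Statutory damages: £58,520 + £75,000 = £133,520
Conduct not knowing: the in-lieu enhancement does not apply.
Actual plus statutory damages: £175,720 + £133,520 = £309,240
Attorney fees: 40% of £309,240 = £123,696
Total recovery: £309,240 + £123,696 = £432,936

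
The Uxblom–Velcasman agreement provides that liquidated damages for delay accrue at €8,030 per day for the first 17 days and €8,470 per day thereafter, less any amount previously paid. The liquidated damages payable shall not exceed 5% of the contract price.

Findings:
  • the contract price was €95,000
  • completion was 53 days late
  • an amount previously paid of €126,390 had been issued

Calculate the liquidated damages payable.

First 17 days: 17 × €8,030 = €136,510
Remaining days: (53 − 17) × €8,470 = €304,920
Accrued per-day damages: €136,510 + €304,920 = €441,430
Less amount previously paid: €441,430 − €126,390 = €315,040
Cap: 5% of €95,000 = €4,750
Cap at €4,750: €315,040 exceeds the cap → €4,750

Liquidated damages: €4,750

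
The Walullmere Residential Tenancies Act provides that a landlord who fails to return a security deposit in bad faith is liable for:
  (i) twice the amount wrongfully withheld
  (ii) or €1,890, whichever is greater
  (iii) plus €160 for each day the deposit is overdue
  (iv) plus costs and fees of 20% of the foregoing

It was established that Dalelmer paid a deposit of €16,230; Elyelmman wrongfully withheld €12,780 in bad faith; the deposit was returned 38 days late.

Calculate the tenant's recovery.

€37,968

Doubled: 2 × €12,780 = €25,560
Minimum €1,890: €25,560 meets the minimum, no increase.
Late-return penalty: 38 × €160 = €6,080
Damages plus late penalty: €25,560 + €6,080 = €31,640
Costs and fees: 20% of €31,640 = €6,328
Total recovery: €31,640 + €6,328 = €37,968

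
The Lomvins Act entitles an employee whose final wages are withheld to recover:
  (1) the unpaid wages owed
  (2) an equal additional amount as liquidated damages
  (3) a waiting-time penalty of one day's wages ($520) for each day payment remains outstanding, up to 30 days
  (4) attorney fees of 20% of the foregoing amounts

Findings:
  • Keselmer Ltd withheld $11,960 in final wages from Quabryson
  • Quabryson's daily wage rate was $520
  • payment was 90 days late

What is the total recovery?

$47,424

Liquidated damages (equal amount): $11,960
Penalty days: min(90, 30) = 30
Waiting-time penalty: 30 × $520 = $15,600
Subtotal: $11,960 + $11,960 + $15,600 = $39,520
Attorney fees: 20% of $39,520 = $7,904
Total award: $39,520 + $7,904 = $47,424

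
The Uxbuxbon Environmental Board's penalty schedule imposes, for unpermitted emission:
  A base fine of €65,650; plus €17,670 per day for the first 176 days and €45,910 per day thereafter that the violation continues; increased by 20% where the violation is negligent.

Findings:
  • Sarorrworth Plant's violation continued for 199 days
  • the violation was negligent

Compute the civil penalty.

First 176 days: 176 × €17,670 = €3,109,920
Remaining days: (199 − 176) × €45,910 = €1,055,930
Per-day component: €3,109,920 + €1,055,930 = €4,165,850
Base plus per-day: €65,650 + €4,165,850 = €4,231,500
Enhancement: 20% of €4,231,500 = €846,300
Enhanced fine: €4,231,500 + €846,300 = €5,077,800

Civil penalty: €5,077,800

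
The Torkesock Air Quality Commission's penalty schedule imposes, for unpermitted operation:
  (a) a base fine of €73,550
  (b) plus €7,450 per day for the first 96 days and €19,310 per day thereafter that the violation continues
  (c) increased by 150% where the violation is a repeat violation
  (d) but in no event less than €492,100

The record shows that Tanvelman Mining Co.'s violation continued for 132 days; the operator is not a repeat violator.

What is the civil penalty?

First 96 days: 96 × €7,450 = €715,200
Remaining days: (132 − 96) × €19,310 = €695,160
Per-day component: €715,200 + €695,160 = €1,410,360
Base plus per-day: €73,550 + €1,410,360 = €1,483,910
The operator is not a repeat violator: no 150% increase.
Minimum €492,100: €1,483,910 meets the minimum, no increase.

€1,483,910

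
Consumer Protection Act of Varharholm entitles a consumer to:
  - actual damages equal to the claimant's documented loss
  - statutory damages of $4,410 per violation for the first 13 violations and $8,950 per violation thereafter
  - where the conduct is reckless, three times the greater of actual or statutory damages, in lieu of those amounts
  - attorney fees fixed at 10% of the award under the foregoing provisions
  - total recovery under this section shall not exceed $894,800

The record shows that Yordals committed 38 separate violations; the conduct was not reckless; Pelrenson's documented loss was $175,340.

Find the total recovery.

$502,062

First 13 violations: 13 × $4,410 = $57,330
Remaining violations: (38 − 13) × $8,950 = $223,750
Statutory damages: $57,330 + $223,750 = $281,080
Conduct not reckless: the in-lieu enhancement does not apply.
Actual plus statutory damages: $175,340 + $281,080 = $456,420
Attorney fees: 10% of $456,420 = $45,642
Total before cap: $456,420 + $45,642 = $502,062
Cap at $894,800: $502,062 is within the cap, no reduction.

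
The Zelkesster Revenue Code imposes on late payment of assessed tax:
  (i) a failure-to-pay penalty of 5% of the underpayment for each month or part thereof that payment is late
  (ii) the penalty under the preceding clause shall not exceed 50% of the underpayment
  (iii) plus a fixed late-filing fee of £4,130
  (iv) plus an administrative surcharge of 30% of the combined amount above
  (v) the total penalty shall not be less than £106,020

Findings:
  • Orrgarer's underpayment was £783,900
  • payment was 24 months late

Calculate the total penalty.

Accrued rate: 5% × 24 = 120%, capped at 50% → 50%
Failure-to-pay penalty: 50% of £783,900 = £391,950
Penalty before surcharge: £391,950 + £4,130 = £396,080
Administrative surcharge: 30% of £396,080 = £118,824
Total penalty: £396,080 + £118,824 = £514,904
Minimum £106,020: £514,904 meets the minimum, no increase.

£514,904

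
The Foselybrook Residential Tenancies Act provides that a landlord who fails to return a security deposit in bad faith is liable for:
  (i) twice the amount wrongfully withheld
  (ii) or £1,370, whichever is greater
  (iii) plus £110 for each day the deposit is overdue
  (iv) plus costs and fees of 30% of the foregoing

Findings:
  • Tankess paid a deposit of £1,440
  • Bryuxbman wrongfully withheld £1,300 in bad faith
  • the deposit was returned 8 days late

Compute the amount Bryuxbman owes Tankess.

£4,524

Doubled: 2 × £1,300 = £2,600
Minimum £1,370: £2,600 meets the minimum, no increase.
Late-return penalty: 8 × £110 = £880
Damages plus late penalty: £2,600 + £880 = £3,480
Costs and fees: 30% of £3,480 = £1,044
Total recovery: £3,480 + £1,044 = £4,524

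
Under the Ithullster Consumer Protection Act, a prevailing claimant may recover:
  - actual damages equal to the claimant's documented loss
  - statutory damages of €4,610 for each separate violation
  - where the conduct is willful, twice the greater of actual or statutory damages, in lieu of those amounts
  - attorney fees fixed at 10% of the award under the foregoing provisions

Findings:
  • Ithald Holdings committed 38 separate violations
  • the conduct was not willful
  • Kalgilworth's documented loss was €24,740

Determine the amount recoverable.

Total recovery: €219,912

Statutory damages: 38 × €4,610 = €175,180
Conduct not willful: the in-lieu enhancement does not apply.
Actual plus statutory damages: €24,740 + €175,180 = €199,920
Attorney fees: 10% of €199,920 = €19,992
Total recovery: €199,920 + €19,992 = €219,912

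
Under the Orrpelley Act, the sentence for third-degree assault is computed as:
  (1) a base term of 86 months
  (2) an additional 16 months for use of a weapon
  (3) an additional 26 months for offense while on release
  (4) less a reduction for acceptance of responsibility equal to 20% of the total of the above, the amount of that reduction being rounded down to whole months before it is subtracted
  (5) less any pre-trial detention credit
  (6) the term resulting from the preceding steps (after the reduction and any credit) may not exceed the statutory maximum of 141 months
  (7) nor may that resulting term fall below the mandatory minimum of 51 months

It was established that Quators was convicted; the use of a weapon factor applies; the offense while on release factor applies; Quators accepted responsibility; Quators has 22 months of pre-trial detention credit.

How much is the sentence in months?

Sentence: 81 months

Use of a weapon enhancement: +16 months
Offense while on release enhancement: +26 months
Adjusted term: 86 months + 16 months + 26 months = 128 months
Acceptance of responsibility reduction: 20% of 128 months = 25 months (rounded down)
After reduction: 128 − 25 = 103 months
Less pre-trial detention credit: 103 months − 22 months = 81 months
Cap at 141 months: 81 months is within the cap, no reduction.
Minimum 51 months: 81 months meets the minimum, no increase.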